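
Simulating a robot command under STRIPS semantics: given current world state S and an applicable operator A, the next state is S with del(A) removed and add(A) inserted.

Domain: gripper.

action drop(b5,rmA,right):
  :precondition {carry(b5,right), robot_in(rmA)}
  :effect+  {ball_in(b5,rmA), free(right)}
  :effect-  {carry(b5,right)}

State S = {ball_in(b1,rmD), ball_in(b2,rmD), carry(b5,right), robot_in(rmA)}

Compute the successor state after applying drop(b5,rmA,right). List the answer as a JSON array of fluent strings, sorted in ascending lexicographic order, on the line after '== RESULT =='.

Progress:
  pre ⊆ S: {carry(b5,right), robot_in(rmA)} ⊆ S  — applicable
  S \ del = {ball_in(b1,rmD), ball_in(b2,rmD), robot_in(rmA)}
  ∪ add   = {ball_in(b1,rmD), ball_in(b2,rmD), ball_in(b5,rmA), free(right), robot_in(rmA)}

== RESULT ==
["ball_in(b1,rmD)", "ball_in(b2,rmD)", "ball_in(b5,rmA)", "free(right)", "robot_in(rmA)"]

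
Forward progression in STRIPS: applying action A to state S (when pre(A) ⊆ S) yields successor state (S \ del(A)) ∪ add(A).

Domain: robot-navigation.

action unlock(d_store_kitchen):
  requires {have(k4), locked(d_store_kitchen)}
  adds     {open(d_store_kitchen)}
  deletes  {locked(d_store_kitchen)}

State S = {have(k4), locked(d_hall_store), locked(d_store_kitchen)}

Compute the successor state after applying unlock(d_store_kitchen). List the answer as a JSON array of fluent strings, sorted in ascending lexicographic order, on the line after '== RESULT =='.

Progress:
  pre ⊆ S: {have(k4), locked(d_store_kitchen)} ⊆ S  — applicable
  S \ del = {have(k4), locked(d_hall_store)}
  ∪ add   = {have(k4), locked(d_hall_store), open(d_store_kitchen)}

== RESULT ==
["have(k4)", "locked(d_hall_store)", "open(d_store_kitchen)"]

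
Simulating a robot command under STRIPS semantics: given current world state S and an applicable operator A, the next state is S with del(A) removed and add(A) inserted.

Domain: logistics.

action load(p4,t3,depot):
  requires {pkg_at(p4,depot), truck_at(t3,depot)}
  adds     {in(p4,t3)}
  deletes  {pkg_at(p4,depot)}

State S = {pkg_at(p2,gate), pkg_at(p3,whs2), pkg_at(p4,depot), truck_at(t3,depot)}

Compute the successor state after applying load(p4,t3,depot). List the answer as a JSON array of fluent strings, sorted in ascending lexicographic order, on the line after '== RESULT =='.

Progress:
  pre ⊆ S: {pkg_at(p4,depot), truck_at(t3,depot)} ⊆ S  — applicable
  S \ del = {pkg_at(p2,gate), pkg_at(p3,whs2), truck_at(t3,depot)}
  ∪ add   = {in(p4,t3), pkg_at(p2,gate), pkg_at(p3,whs2), truck_at(t3,depot)}

== RESULT ==
["in(p4,t3)", "pkg_at(p2,gate)", "pkg_at(p3,whs2)", "truck_at(t3,depot)"]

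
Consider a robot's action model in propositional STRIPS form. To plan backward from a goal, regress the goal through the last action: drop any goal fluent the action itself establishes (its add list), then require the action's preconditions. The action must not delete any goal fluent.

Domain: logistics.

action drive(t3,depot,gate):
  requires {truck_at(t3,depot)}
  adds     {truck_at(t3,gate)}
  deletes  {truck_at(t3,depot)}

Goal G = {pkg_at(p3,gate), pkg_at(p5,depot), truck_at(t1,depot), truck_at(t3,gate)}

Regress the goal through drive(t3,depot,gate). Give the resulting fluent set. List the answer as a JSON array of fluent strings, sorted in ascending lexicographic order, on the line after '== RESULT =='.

Compute (G \ add) ∪ pre:
  G ∩ del = {}  (empty — regression defined)
  G \ add = {pkg_at(p3,gate), pkg_at(p5,depot), truck_at(t1,depot), truck_at(t3,gate)} \ {truck_at(t3,gate)} = {pkg_at(p3,gate), pkg_at(p5,depot), truck_at(t1,depot)}
  ∪ pre   = {pkg_at(p3,gate), pkg_at(p5,depot), truck_at(t1,depot)} ∪ {truck_at(t3,depot)}
          = {pkg_at(p3,gate), pkg_at(p5,depot), truck_at(t1,depot), truck_at(t3,depot)}

== RESULT ==
["pkg_at(p3,gate)", "pkg_at(p5,depot)", "truck_at(t1,depot)", "truck_at(t3,depot)"]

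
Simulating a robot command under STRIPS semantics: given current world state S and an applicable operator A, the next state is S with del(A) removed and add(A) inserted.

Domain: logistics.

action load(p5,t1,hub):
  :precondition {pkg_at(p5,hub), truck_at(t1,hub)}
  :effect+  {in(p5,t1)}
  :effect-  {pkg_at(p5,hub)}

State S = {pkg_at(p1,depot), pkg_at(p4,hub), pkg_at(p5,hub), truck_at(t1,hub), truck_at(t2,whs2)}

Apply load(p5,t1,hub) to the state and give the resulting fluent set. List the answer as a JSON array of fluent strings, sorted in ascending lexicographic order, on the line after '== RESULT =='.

Compute (S \ del) ∪ add:
  pre ⊆ S: {pkg_at(p5,hub), truck_at(t1,hub)} ⊆ S  — applicable
  S \ del = {pkg_at(p1,depot), pkg_at(p4,hub), truck_at(t1,hub), truck_at(t2,whs2)}
  ∪ add   = {in(p5,t1), pkg_at(p1,depot), pkg_at(p4,hub), truck_at(t1,hub), truck_at(t2,whs2)}

== RESULT ==
["in(p5,t1)", "pkg_at(p1,depot)", "pkg_at(p4,hub)", "truck_at(t1,hub)", "truck_at(t2,whs2)"]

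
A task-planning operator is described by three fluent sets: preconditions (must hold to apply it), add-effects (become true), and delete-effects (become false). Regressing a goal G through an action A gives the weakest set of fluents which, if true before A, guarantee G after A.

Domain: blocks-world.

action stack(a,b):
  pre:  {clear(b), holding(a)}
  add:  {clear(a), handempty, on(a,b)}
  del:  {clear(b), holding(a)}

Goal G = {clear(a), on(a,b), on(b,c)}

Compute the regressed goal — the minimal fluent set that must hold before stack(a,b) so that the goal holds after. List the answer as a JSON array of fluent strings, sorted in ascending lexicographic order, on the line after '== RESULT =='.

Regress:
  G ∩ del = {}  (empty — regression defined)
  G \ add = {clear(a), on(a,b), on(b,c)} \ {clear(a), handempty, on(a,b)} = {on(b,c)}
  ∪ pre   = {on(b,c)} ∪ {clear(b), holding(a)}
          = {clear(b), holding(a), on(b,c)}

== RESULT ==
["clear(b)", "holding(a)", "on(b,c)"]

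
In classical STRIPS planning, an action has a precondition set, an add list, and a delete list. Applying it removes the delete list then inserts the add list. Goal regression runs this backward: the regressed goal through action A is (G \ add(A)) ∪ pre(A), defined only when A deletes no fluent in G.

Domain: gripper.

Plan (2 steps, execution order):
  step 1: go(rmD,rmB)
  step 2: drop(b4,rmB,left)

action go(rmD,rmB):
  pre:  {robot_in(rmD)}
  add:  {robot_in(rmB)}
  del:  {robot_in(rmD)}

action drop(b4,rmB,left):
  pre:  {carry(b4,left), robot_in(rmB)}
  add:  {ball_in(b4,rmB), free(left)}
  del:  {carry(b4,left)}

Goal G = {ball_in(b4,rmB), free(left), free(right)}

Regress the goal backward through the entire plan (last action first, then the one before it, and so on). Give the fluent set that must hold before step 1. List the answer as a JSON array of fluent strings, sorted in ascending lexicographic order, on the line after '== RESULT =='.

Work backward from the goal:
  through step 2 (drop(b4,rmB,left)): drop {ball_in(b4,rmB), free(left)}, keep {free(right)}, require {carry(b4,left), robot_in(rmB)}
    → {carry(b4,left), free(right), robot_in(rmB)}
  through step 1 (go(rmD,rmB)): drop {robot_in(rmB)}, keep {carry(b4,left), free(right)}, require {robot_in(rmD)}
    → {carry(b4,left), free(right), robot_in(rmD)}

== RESULT ==
["carry(b4,left)", "free(right)", "robot_in(rmD)"]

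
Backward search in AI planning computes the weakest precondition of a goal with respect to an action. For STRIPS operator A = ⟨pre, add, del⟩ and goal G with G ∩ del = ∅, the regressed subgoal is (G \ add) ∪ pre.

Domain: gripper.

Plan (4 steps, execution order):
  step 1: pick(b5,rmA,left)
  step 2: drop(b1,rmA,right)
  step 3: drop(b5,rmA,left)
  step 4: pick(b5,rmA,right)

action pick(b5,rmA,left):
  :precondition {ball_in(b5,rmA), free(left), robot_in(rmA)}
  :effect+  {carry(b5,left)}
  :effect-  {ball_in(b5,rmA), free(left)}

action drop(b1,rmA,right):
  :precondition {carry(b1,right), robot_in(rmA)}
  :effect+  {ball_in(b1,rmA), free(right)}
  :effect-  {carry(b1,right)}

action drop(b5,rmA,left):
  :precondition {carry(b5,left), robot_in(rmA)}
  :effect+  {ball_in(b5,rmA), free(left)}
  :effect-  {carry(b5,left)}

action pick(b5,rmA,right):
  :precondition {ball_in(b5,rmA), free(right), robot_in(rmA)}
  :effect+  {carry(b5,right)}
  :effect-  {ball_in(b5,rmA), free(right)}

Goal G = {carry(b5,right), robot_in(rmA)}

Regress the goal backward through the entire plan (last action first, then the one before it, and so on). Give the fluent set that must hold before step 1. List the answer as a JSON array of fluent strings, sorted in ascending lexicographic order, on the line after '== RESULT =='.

Work backward from the goal:
  through step 4 (pick(b5,rmA,right)): drop {carry(b5,right)}, keep {robot_in(rmA)}, require {ball_in(b5,rmA), free(right), robot_in(rmA)}
    → {ball_in(b5,rmA), free(right), robot_in(rmA)}
  through step 3 (drop(b5,rmA,left)): drop {ball_in(b5,rmA)}, keep {free(right), robot_in(rmA)}, require {carry(b5,left), robot_in(rmA)}
    → {carry(b5,left), free(right), robot_in(rmA)}
  through step 2 (drop(b1,rmA,right)): drop {free(right)}, keep {carry(b5,left), robot_in(rmA)}, require {carry(b1,right), robot_in(rmA)}
    → {carry(b1,right), carry(b5,left), robot_in(rmA)}
  through step 1 (pick(b5,rmA,left)): drop {carry(b5,left)}, keep {carry(b1,right), robot_in(rmA)}, require {ball_in(b5,rmA), free(left), robot_in(rmA)}
    → {ball_in(b5,rmA), carry(b1,right), free(left), robot_in(rmA)}

== RESULT ==
["ball_in(b5,rmA)", "carry(b1,right)", "free(left)", "robot_in(rmA)"]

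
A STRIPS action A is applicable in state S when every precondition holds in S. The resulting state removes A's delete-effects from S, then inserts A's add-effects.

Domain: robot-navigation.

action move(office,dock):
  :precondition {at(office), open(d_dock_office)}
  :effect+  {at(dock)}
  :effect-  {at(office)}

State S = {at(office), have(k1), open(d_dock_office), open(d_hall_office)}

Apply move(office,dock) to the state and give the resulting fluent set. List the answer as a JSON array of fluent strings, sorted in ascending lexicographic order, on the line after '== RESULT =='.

Compute (S \ del) ∪ add:
  pre ⊆ S: {at(office), open(d_dock_office)} ⊆ S  — applicable
  S \ del = {have(k1), open(d_dock_office), open(d_hall_office)}
  ∪ add   = {at(dock), have(k1), open(d_dock_office), open(d_hall_office)}

== RESULT ==
["at(dock)", "have(k1)", "open(d_dock_office)", "open(d_hall_office)"]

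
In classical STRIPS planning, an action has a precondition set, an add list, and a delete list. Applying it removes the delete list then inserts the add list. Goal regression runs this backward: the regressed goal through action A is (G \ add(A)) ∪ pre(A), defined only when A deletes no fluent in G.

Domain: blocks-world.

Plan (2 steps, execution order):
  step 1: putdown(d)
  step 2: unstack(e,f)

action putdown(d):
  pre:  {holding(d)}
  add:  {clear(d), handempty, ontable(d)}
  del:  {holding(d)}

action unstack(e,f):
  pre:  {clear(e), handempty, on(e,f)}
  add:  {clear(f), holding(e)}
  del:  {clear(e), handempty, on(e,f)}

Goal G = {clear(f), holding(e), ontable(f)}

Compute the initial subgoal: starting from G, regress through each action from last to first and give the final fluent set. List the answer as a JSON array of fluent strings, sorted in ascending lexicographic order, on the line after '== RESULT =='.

Work backward from the goal:
  through step 2 (unstack(e,f)): drop {clear(f), holding(e)}, keep {ontable(f)}, require {clear(e), handempty, on(e,f)}
    → {clear(e), handempty, on(e,f), ontable(f)}
  through step 1 (putdown(d)): drop {handempty}, keep {clear(e), on(e,f), ontable(f)}, require {holding(d)}
    → {clear(e), holding(d), on(e,f), ontable(f)}

== RESULT ==
["clear(e)", "holding(d)", "on(e,f)", "ontable(f)"]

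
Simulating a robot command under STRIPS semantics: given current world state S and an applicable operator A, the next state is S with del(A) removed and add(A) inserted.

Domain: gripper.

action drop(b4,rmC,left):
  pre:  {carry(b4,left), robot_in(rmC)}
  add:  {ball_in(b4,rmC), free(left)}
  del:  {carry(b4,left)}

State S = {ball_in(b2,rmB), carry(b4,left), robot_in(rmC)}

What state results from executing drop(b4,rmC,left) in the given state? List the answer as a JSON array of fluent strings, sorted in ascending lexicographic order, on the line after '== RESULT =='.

Compute (S \ del) ∪ add:
  pre ⊆ S: {carry(b4,left), robot_in(rmC)} ⊆ S  — applicable
  S \ del = {ball_in(b2,rmB), robot_in(rmC)}
  ∪ add   = {ball_in(b2,rmB), ball_in(b4,rmC), free(left), robot_in(rmC)}

== RESULT ==
["ball_in(b2,rmB)", "ball_in(b4,rmC)", "free(left)", "robot_in(rmC)"]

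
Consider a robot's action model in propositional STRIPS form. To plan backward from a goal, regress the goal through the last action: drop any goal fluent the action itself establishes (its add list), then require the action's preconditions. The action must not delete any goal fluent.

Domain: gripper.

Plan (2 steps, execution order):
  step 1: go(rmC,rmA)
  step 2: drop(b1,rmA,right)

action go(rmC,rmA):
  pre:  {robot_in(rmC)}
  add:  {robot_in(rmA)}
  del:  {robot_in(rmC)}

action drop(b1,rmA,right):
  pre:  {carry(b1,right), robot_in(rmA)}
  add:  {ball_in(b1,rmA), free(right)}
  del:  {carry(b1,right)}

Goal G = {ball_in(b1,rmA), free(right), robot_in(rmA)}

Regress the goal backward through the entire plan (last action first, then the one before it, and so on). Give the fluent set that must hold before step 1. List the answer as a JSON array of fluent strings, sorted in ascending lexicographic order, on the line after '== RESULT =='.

Work backward from the goal:
  through step 2 (drop(b1,rmA,right)): drop {ball_in(b1,rmA), free(right)}, keep {robot_in(rmA)}, require {carry(b1,right), robot_in(rmA)}
    → {carry(b1,right), robot_in(rmA)}
  through step 1 (go(rmC,rmA)): drop {robot_in(rmA)}, keep {carry(b1,right)}, require {robot_in(rmC)}
    → {carry(b1,right), robot_in(rmC)}

== RESULT ==
["carry(b1,right)", "robot_in(rmC)"]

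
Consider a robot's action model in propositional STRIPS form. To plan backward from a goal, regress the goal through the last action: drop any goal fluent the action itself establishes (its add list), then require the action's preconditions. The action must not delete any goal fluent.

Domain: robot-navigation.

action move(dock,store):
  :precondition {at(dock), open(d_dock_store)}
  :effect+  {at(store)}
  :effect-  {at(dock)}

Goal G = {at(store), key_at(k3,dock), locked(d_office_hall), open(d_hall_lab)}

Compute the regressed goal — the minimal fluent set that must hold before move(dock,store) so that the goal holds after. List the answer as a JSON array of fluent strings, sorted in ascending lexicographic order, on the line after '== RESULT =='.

Regress:
  G ∩ del = {}  (empty — regression defined)
  G \ add = {at(store), key_at(k3,dock), locked(d_office_hall), open(d_hall_lab)} \ {at(store)} = {key_at(k3,dock), locked(d_office_hall), open(d_hall_lab)}
  ∪ pre   = {key_at(k3,dock), locked(d_office_hall), open(d_hall_lab)} ∪ {at(dock), open(d_dock_store)}
          = {at(dock), key_at(k3,dock), locked(d_office_hall), open(d_dock_store), open(d_hall_lab)}

== RESULT ==
["at(dock)", "key_at(k3,dock)", "locked(d_office_hall)", "open(d_dock_store)", "open(d_hall_lab)"]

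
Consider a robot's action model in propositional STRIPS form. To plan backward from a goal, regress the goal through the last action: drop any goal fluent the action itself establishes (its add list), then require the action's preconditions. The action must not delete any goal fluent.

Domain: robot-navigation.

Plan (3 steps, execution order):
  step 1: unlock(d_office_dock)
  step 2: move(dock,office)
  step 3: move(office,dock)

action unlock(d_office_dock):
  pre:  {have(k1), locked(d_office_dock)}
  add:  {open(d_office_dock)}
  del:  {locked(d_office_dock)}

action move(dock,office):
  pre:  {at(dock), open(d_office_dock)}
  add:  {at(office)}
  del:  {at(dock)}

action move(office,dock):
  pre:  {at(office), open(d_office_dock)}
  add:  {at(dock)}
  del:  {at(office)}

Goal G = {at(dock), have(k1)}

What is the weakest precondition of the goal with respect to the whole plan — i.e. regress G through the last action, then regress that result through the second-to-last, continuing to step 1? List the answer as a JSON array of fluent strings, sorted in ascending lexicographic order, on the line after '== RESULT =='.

Work backward from the goal:
  through step 3 (move(office,dock)): drop {at(dock)}, keep {have(k1)}, require {at(office), open(d_office_dock)}
    → {at(office), have(k1), open(d_office_dock)}
  through step 2 (move(dock,office)): drop {at(office)}, keep {have(k1), open(d_office_dock)}, require {at(dock), open(d_office_dock)}
    → {at(dock), have(k1), open(d_office_dock)}
  through step 1 (unlock(d_office_dock)): drop {open(d_office_dock)}, keep {at(dock), have(k1)}, require {have(k1), locked(d_office_dock)}
    → {at(dock), have(k1), locked(d_office_dock)}

== RESULT ==
["at(dock)", "have(k1)", "locked(d_office_dock)"]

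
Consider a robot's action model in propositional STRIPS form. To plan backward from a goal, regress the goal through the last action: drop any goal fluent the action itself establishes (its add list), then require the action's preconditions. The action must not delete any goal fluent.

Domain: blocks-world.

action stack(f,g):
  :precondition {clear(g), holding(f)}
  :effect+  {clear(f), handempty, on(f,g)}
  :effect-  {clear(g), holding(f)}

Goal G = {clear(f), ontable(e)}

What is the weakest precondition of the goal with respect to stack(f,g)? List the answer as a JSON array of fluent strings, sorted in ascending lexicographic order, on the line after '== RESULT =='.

Regress:
  G ∩ del = {}  (empty — regression defined)
  G \ add = {clear(f), ontable(e)} \ {clear(f), handempty, on(f,g)} = {ontable(e)}
  ∪ pre   = {ontable(e)} ∪ {clear(g), holding(f)}
          = {clear(g), holding(f), ontable(e)}

== RESULT ==
["clear(g)", "holding(f)", "ontable(e)"]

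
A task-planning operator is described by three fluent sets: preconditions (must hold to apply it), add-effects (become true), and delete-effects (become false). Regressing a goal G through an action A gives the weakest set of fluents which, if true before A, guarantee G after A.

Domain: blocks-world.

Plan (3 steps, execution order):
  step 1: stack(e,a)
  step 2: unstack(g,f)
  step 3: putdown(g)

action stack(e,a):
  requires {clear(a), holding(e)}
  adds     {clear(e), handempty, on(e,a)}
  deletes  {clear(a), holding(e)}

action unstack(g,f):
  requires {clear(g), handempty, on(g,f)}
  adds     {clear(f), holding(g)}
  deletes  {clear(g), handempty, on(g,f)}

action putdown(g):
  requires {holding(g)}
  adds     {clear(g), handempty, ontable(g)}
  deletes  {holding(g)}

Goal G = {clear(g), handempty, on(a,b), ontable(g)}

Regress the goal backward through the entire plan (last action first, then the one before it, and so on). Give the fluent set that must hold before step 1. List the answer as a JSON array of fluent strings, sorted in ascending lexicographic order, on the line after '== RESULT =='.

Regress step by step:
  through step 3 (putdown(g)): drop {clear(g), handempty, ontable(g)}, keep {on(a,b)}, require {holding(g)}
    → {holding(g), on(a,b)}
  through step 2 (unstack(g,f)): drop {holding(g)}, keep {on(a,b)}, require {clear(g), handempty, on(g,f)}
    → {clear(g), handempty, on(a,b), on(g,f)}
  through step 1 (stack(e,a)): drop {handempty}, keep {clear(g), on(a,b), on(g,f)}, require {clear(a), holding(e)}
    → {clear(a), clear(g), holding(e), on(a,b), on(g,f)}

== RESULT ==
["clear(a)", "clear(g)", "holding(e)", "on(a,b)", "on(g,f)"]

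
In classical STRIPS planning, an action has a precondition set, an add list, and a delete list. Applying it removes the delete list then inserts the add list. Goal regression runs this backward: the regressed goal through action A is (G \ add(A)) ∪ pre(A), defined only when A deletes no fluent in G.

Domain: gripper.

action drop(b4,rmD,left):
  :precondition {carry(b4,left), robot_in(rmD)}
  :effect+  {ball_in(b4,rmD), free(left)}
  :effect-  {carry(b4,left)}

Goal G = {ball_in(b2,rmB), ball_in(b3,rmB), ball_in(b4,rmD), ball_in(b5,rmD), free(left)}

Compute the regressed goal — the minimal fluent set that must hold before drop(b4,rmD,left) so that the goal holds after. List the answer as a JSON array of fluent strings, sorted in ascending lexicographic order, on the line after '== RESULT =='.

Compute (G \ add) ∪ pre:
  G ∩ del = {}  (empty — regression defined)
  G \ add = {ball_in(b2,rmB), ball_in(b3,rmB), ball_in(b4,rmD), ball_in(b5,rmD), free(left)} \ {ball_in(b4,rmD), free(left)} = {ball_in(b2,rmB), ball_in(b3,rmB), ball_in(b5,rmD)}
  ∪ pre   = {ball_in(b2,rmB), ball_in(b3,rmB), ball_in(b5,rmD)} ∪ {carry(b4,left), robot_in(rmD)}
          = {ball_in(b2,rmB), ball_in(b3,rmB), ball_in(b5,rmD), carry(b4,left), robot_in(rmD)}

== RESULT ==
["ball_in(b2,rmB)", "ball_in(b3,rmB)", "ball_in(b5,rmD)", "carry(b4,left)", "robot_in(rmD)"]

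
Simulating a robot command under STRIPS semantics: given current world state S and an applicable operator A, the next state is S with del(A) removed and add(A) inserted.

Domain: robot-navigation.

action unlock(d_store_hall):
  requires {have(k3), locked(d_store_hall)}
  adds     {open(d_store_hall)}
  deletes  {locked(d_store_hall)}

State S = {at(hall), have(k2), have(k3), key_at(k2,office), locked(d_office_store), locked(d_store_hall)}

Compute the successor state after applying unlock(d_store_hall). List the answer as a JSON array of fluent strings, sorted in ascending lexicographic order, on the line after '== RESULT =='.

Progress:
  pre ⊆ S: {have(k3), locked(d_store_hall)} ⊆ S  — applicable
  S \ del = {at(hall), have(k2), have(k3), key_at(k2,office), locked(d_office_store)}
  ∪ add   = {at(hall), have(k2), have(k3), key_at(k2,office), locked(d_office_store), open(d_store_hall)}

== RESULT ==
["at(hall)", "have(k2)", "have(k3)", "key_at(k2,office)", "locked(d_office_store)", "open(d_store_hall)"]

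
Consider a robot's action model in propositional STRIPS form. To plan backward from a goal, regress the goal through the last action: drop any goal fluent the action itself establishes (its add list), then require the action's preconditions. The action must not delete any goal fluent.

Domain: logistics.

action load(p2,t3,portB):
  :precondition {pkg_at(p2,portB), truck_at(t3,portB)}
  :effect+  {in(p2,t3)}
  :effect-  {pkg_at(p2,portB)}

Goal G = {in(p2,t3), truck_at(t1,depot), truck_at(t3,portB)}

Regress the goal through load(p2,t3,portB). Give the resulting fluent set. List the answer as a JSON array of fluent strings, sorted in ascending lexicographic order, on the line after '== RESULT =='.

Regress:
  G ∩ del = {}  (empty — regression defined)
  G \ add = {in(p2,t3), truck_at(t1,depot), truck_at(t3,portB)} \ {in(p2,t3)} = {truck_at(t1,depot), truck_at(t3,portB)}
  ∪ pre   = {truck_at(t1,depot), truck_at(t3,portB)} ∪ {pkg_at(p2,portB), truck_at(t3,portB)}
          = {pkg_at(p2,portB), truck_at(t1,depot), truck_at(t3,portB)}

== RESULT ==
["pkg_at(p2,portB)", "truck_at(t1,depot)", "truck_at(t3,portB)"]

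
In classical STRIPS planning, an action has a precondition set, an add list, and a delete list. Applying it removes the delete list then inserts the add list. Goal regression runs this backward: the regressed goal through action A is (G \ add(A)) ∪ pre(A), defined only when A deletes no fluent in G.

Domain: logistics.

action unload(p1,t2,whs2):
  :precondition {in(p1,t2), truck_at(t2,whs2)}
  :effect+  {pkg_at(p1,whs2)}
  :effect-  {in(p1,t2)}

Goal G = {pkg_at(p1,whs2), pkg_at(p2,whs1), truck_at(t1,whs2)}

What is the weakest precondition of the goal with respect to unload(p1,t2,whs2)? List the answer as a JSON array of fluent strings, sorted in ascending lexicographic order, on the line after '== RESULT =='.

Regress:
  G ∩ del = {}  (empty — regression defined)
  G \ add = {pkg_at(p1,whs2), pkg_at(p2,whs1), truck_at(t1,whs2)} \ {pkg_at(p1,whs2)} = {pkg_at(p2,whs1), truck_at(t1,whs2)}
  ∪ pre   = {pkg_at(p2,whs1), truck_at(t1,whs2)} ∪ {in(p1,t2), truck_at(t2,whs2)}
          = {in(p1,t2), pkg_at(p2,whs1), truck_at(t1,whs2), truck_at(t2,whs2)}

== RESULT ==
["in(p1,t2)", "pkg_at(p2,whs1)", "truck_at(t1,whs2)", "truck_at(t2,whs2)"]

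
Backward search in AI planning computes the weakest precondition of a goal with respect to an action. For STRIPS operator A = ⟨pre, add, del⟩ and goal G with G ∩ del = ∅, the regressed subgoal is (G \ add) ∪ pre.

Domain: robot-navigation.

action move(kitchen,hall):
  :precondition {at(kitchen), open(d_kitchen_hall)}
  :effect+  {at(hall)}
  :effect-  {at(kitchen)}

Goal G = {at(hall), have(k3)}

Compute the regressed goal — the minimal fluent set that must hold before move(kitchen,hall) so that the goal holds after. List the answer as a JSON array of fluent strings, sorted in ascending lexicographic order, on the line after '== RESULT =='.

Regress:
  G ∩ del = {}  (empty — regression defined)
  G \ add = {at(hall), have(k3)} \ {at(hall)} = {have(k3)}
  ∪ pre   = {have(k3)} ∪ {at(kitchen), open(d_kitchen_hall)}
          = {at(kitchen), have(k3), open(d_kitchen_hall)}

== RESULT ==
["at(kitchen)", "have(k3)", "open(d_kitchen_hall)"]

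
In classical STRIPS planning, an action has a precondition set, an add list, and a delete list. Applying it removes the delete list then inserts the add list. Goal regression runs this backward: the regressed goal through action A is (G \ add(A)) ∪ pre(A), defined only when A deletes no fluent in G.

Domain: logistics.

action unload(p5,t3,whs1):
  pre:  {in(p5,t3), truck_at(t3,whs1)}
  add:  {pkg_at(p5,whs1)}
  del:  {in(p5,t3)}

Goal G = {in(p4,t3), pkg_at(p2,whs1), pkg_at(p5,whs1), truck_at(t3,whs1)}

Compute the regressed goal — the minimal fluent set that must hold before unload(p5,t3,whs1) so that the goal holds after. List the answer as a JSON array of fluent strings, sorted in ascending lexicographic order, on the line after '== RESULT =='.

Regress:
  G ∩ del = {}  (empty — regression defined)
  G \ add = {in(p4,t3), pkg_at(p2,whs1), pkg_at(p5,whs1), truck_at(t3,whs1)} \ {pkg_at(p5,whs1)} = {in(p4,t3), pkg_at(p2,whs1), truck_at(t3,whs1)}
  ∪ pre   = {in(p4,t3), pkg_at(p2,whs1), truck_at(t3,whs1)} ∪ {in(p5,t3), truck_at(t3,whs1)}
          = {in(p4,t3), in(p5,t3), pkg_at(p2,whs1), truck_at(t3,whs1)}

== RESULT ==
["in(p4,t3)", "in(p5,t3)", "pkg_at(p2,whs1)", "truck_at(t3,whs1)"]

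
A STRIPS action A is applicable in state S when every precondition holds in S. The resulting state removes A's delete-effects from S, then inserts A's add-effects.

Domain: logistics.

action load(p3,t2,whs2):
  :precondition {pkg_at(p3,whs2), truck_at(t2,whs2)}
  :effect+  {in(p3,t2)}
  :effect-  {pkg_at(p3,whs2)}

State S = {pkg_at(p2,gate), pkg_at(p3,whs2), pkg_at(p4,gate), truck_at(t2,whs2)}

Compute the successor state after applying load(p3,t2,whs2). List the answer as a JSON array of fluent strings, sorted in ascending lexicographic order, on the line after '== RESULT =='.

Progress:
  pre ⊆ S: {pkg_at(p3,whs2), truck_at(t2,whs2)} ⊆ S  — applicable
  S \ del = {pkg_at(p2,gate), pkg_at(p4,gate), truck_at(t2,whs2)}
  ∪ add   = {in(p3,t2), pkg_at(p2,gate), pkg_at(p4,gate), truck_at(t2,whs2)}

== RESULT ==
["in(p3,t2)", "pkg_at(p2,gate)", "pkg_at(p4,gate)", "truck_at(t2,whs2)"]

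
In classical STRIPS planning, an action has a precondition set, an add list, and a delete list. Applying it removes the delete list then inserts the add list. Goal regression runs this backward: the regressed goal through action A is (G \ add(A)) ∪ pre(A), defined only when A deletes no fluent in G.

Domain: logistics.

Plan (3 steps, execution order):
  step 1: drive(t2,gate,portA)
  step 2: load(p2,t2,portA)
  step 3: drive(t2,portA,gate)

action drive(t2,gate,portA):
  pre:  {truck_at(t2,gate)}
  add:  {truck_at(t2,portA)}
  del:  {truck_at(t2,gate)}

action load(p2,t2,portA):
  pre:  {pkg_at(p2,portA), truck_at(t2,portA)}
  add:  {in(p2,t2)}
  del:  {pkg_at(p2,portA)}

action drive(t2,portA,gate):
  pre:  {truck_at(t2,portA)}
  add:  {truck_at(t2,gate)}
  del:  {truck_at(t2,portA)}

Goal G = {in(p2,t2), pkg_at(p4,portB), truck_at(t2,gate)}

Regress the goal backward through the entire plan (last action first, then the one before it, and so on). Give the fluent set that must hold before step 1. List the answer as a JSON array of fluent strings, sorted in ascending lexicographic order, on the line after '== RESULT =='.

Work backward from the goal:
  through step 3 (drive(t2,portA,gate)): drop {truck_at(t2,gate)}, keep {in(p2,t2), pkg_at(p4,portB)}, require {truck_at(t2,portA)}
    → {in(p2,t2), pkg_at(p4,portB), truck_at(t2,portA)}
  through step 2 (load(p2,t2,portA)): drop {in(p2,t2)}, keep {pkg_at(p4,portB), truck_at(t2,portA)}, require {pkg_at(p2,portA), truck_at(t2,portA)}
    → {pkg_at(p2,portA), pkg_at(p4,portB), truck_at(t2,portA)}
  through step 1 (drive(t2,gate,portA)): drop {truck_at(t2,portA)}, keep {pkg_at(p2,portA), pkg_at(p4,portB)}, require {truck_at(t2,gate)}
    → {pkg_at(p2,portA), pkg_at(p4,portB), truck_at(t2,gate)}

== RESULT ==
["pkg_at(p2,portA)", "pkg_at(p4,portB)", "truck_at(t2,gate)"]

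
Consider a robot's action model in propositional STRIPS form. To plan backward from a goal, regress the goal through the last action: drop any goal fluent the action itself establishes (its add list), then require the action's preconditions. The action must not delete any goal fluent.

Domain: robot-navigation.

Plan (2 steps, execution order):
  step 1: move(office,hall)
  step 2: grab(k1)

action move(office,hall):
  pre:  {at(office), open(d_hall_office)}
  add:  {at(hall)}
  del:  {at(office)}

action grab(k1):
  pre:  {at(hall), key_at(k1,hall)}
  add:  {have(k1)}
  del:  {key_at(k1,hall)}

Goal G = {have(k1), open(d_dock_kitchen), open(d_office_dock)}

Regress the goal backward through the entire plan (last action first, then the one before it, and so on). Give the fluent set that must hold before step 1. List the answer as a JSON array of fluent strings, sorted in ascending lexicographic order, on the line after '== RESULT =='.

Work backward from the goal:
  through step 2 (grab(k1)): drop {have(k1)}, keep {open(d_dock_kitchen), open(d_office_dock)}, require {at(hall), key_at(k1,hall)}
    → {at(hall), key_at(k1,hall), open(d_dock_kitchen), open(d_office_dock)}
  through step 1 (move(office,hall)): drop {at(hall)}, keep {key_at(k1,hall), open(d_dock_kitchen), open(d_office_dock)}, require {at(office), open(d_hall_office)}
    → {at(office), key_at(k1,hall), open(d_dock_kitchen), open(d_hall_office), open(d_office_dock)}

== RESULT ==
["at(office)", "key_at(k1,hall)", "open(d_dock_kitchen)", "open(d_hall_office)", "open(d_office_dock)"]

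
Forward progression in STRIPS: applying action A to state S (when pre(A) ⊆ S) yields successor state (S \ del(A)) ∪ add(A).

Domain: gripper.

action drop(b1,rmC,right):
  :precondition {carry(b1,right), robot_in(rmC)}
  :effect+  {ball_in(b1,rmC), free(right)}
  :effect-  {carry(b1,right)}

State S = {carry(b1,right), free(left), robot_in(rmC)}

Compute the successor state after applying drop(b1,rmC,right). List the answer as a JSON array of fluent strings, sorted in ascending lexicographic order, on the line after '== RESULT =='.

Compute (S \ del) ∪ add:
  pre ⊆ S: {carry(b1,right), robot_in(rmC)} ⊆ S  — applicable
  S \ del = {free(left), robot_in(rmC)}
  ∪ add   = {ball_in(b1,rmC), free(left), free(right), robot_in(rmC)}

== RESULT ==
["ball_in(b1,rmC)", "free(left)", "free(right)", "robot_in(rmC)"]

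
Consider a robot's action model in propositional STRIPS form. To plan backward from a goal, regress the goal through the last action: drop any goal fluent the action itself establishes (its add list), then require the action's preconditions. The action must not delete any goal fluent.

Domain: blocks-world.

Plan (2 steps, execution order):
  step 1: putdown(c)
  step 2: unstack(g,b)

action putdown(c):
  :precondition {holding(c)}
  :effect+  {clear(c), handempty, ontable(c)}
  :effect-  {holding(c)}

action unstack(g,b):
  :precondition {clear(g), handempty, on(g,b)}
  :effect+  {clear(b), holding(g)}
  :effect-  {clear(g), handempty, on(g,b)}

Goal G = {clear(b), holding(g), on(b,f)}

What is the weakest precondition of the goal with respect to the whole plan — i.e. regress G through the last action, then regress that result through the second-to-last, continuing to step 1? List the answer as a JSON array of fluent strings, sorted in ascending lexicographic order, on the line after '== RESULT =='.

Work backward from the goal:
  through step 2 (unstack(g,b)): drop {clear(b), holding(g)}, keep {on(b,f)}, require {clear(g), handempty, on(g,b)}
    → {clear(g), handempty, on(b,f), on(g,b)}
  through step 1 (putdown(c)): drop {handempty}, keep {clear(g), on(b,f), on(g,b)}, require {holding(c)}
    → {clear(g), holding(c), on(b,f), on(g,b)}

== RESULT ==
["clear(g)", "holding(c)", "on(b,f)", "on(g,b)"]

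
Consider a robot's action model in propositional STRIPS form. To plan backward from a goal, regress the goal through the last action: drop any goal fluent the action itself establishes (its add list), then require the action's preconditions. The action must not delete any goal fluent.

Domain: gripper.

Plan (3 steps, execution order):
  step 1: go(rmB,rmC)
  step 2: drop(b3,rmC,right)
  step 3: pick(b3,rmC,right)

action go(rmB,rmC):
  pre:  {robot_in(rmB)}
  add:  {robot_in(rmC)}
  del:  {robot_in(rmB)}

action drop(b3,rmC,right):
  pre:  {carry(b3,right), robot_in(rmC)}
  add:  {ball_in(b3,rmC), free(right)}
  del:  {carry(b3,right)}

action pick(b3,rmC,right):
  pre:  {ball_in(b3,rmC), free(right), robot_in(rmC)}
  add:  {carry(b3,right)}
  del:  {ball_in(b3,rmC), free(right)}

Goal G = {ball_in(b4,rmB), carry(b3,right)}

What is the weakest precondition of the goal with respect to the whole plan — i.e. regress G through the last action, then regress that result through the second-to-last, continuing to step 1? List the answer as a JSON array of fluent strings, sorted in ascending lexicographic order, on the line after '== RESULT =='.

Work backward from the goal:
  through step 3 (pick(b3,rmC,right)): drop {carry(b3,right)}, keep {ball_in(b4,rmB)}, require {ball_in(b3,rmC), free(right), robot_in(rmC)}
    → {ball_in(b3,rmC), ball_in(b4,rmB), free(right), robot_in(rmC)}
  through step 2 (drop(b3,rmC,right)): drop {ball_in(b3,rmC), free(right)}, keep {ball_in(b4,rmB), robot_in(rmC)}, require {carry(b3,right), robot_in(rmC)}
    → {ball_in(b4,rmB), carry(b3,right), robot_in(rmC)}
  through step 1 (go(rmB,rmC)): drop {robot_in(rmC)}, keep {ball_in(b4,rmB), carry(b3,right)}, require {robot_in(rmB)}
    → {ball_in(b4,rmB), carry(b3,right), robot_in(rmB)}

== RESULT ==
["ball_in(b4,rmB)", "carry(b3,right)", "robot_in(rmB)"]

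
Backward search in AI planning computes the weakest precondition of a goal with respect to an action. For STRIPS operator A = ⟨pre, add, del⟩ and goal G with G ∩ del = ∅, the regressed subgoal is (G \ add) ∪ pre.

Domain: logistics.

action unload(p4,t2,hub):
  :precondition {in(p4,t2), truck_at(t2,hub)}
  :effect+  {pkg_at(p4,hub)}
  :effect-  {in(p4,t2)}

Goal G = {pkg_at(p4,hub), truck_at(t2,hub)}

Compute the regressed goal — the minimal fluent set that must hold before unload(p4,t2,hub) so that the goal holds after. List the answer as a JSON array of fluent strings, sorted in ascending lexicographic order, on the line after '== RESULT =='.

Regress:
  G ∩ del = {}  (empty — regression defined)
  G \ add = {pkg_at(p4,hub), truck_at(t2,hub)} \ {pkg_at(p4,hub)} = {truck_at(t2,hub)}
  ∪ pre   = {truck_at(t2,hub)} ∪ {in(p4,t2), truck_at(t2,hub)}
          = {in(p4,t2), truck_at(t2,hub)}

== RESULT ==
["in(p4,t2)", "truck_at(t2,hub)"]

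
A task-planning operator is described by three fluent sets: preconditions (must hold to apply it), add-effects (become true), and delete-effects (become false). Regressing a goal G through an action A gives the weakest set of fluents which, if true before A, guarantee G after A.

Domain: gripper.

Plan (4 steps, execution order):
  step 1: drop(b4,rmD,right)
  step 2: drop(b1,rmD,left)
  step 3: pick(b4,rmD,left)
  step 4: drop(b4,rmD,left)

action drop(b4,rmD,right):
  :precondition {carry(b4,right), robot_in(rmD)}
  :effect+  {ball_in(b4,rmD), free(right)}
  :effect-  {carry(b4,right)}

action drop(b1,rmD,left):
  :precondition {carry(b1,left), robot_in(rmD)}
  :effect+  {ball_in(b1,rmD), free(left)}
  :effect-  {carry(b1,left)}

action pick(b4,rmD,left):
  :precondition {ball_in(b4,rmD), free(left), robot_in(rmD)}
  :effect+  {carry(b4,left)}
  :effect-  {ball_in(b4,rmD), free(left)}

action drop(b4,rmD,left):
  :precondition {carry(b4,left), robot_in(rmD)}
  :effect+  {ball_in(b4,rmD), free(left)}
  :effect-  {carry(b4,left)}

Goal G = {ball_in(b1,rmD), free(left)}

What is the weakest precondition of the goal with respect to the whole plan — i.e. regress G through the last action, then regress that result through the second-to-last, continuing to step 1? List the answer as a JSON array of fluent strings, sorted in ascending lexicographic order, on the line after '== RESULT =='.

Regress step by step:
  through step 4 (drop(b4,rmD,left)): drop {free(left)}, keep {ball_in(b1,rmD)}, require {carry(b4,left), robot_in(rmD)}
    → {ball_in(b1,rmD), carry(b4,left), robot_in(rmD)}
  through step 3 (pick(b4,rmD,left)): drop {carry(b4,left)}, keep {ball_in(b1,rmD), robot_in(rmD)}, require {ball_in(b4,rmD), free(left), robot_in(rmD)}
    → {ball_in(b1,rmD), ball_in(b4,rmD), free(left), robot_in(rmD)}
  through step 2 (drop(b1,rmD,left)): drop {ball_in(b1,rmD), free(left)}, keep {ball_in(b4,rmD), robot_in(rmD)}, require {carry(b1,left), robot_in(rmD)}
    → {ball_in(b4,rmD), carry(b1,left), robot_in(rmD)}
  through step 1 (drop(b4,rmD,right)): drop {ball_in(b4,rmD)}, keep {carry(b1,left), robot_in(rmD)}, require {carry(b4,right), robot_in(rmD)}
    → {carry(b1,left), carry(b4,right), robot_in(rmD)}

== RESULT ==
["carry(b1,left)", "carry(b4,right)", "robot_in(rmD)"]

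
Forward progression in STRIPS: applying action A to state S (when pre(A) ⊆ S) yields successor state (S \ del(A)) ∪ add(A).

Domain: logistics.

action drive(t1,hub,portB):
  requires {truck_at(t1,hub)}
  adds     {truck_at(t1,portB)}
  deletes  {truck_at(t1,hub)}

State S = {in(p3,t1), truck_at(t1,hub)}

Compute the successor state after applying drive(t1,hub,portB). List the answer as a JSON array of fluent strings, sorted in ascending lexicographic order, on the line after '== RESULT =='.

Compute (S \ del) ∪ add:
  pre ⊆ S: {truck_at(t1,hub)} ⊆ S  — applicable
  S \ del = {in(p3,t1)}
  ∪ add   = {in(p3,t1), truck_at(t1,portB)}

== RESULT ==
["in(p3,t1)", "truck_at(t1,portB)"]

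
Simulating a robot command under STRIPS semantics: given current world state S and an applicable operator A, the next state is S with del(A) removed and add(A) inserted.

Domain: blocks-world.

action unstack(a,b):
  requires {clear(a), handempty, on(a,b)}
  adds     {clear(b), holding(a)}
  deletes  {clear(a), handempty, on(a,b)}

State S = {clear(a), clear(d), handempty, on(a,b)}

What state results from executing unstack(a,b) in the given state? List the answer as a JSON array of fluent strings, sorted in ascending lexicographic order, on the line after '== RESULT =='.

Compute (S \ del) ∪ add:
  pre ⊆ S: {clear(a), handempty, on(a,b)} ⊆ S  — applicable
  S \ del = {clear(d)}
  ∪ add   = {clear(b), clear(d), holding(a)}

== RESULT ==
["clear(b)", "clear(d)", "holding(a)"]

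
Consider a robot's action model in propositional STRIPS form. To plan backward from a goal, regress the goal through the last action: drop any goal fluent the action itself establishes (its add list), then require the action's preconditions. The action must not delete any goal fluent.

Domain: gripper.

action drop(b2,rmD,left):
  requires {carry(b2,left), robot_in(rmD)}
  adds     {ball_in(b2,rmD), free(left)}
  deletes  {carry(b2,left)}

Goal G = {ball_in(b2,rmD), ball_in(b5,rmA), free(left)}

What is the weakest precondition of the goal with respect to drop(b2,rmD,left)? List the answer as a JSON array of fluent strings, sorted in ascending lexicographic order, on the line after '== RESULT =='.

Regress:
  G ∩ del = {}  (empty — regression defined)
  G \ add = {ball_in(b2,rmD), ball_in(b5,rmA), free(left)} \ {ball_in(b2,rmD), free(left)} = {ball_in(b5,rmA)}
  ∪ pre   = {ball_in(b5,rmA)} ∪ {carry(b2,left), robot_in(rmD)}
          = {ball_in(b5,rmA), carry(b2,left), robot_in(rmD)}

== RESULT ==
["ball_in(b5,rmA)", "carry(b2,left)", "robot_in(rmD)"]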